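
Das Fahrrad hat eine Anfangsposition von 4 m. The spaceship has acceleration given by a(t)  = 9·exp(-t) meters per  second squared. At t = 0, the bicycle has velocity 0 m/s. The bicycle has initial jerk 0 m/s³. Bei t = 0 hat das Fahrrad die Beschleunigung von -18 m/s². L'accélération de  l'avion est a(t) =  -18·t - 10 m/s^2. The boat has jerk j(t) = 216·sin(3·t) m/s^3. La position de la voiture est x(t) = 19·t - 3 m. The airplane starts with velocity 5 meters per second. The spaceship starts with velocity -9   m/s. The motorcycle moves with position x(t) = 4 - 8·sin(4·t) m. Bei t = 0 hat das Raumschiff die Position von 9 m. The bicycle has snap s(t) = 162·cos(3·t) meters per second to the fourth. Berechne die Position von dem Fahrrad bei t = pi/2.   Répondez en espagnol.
Debemos encontrar la integral de nuestra ecuación del snap s(t) = 162·cos(3·t) 4 veces. La antiderivada del snap es la sacudida. Usando j(0) = 0, obtenemos j(t) = 54·sin(3·t). Integrando la sacudida y usando la condición inicial a(0) = -18, obtenemos a(t) = -18·cos(3·t). La integral de la aceleración, con v(0) = 0, da la velocidad: v(t) = -6·sin(3·t). Integrando la velocidad y usando la condición inicial x(0) = 4, obtenemos x(t) = 2·cos(3·t) + 2. Usando x(t) = 2·cos(3·t) + 2 y sustituyendo t = pi/2, encontramos x = 2.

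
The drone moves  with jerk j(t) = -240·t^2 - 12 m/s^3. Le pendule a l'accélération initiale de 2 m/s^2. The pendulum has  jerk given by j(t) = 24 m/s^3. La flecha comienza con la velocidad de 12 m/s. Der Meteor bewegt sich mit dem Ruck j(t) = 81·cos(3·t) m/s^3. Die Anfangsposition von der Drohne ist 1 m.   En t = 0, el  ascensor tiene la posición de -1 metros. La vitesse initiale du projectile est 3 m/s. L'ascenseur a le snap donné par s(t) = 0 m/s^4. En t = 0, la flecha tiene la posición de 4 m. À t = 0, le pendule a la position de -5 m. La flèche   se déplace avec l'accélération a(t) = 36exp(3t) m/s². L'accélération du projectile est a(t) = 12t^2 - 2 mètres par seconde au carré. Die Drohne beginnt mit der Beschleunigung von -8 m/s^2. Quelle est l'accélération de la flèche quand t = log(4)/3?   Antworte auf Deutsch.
Wir haben die Beschleunigung a(t) = 36·exp(3·t). Durch Einsetzen von t = log(4)/3: a(log(4)/3) = 144.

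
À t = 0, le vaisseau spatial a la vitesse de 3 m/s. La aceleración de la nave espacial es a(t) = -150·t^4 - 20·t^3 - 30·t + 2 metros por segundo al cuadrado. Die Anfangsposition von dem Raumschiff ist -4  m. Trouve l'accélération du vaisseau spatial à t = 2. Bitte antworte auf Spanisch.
Usando a(t) = -150·t^4 - 20·t^3 - 30·t + 2 y sustituyendo t = 2, encontramos a = -2618.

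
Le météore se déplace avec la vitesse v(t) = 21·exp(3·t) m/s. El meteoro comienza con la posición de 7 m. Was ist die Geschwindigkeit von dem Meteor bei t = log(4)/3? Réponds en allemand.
Mit v(t) = 21·exp(3·t) und Einsetzen von t = log(4)/3, finden wir v = 84.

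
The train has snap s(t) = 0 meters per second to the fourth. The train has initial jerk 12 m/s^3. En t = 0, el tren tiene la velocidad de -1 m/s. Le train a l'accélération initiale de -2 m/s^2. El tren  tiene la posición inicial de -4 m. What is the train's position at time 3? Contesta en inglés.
To find the answer, we compute 4 antiderivatives of s(t) = 0. Finding the antiderivative of s(t) and using j(0) = 12: j(t) = 12. Finding the integral of j(t) and using a(0) = -2: a(t) = 12·t - 2. The antiderivative of acceleration is velocity. Using v(0) = -1, we get v(t) = 6·t^2 - 2·t - 1. The antiderivative of velocity, with x(0) = -4, gives position: x(t) = 2·t^3 - t^2 - t - 4. From the given position equation x(t) = 2·t^3 - t^2 - t - 4, we substitute t = 3 to get x = 38.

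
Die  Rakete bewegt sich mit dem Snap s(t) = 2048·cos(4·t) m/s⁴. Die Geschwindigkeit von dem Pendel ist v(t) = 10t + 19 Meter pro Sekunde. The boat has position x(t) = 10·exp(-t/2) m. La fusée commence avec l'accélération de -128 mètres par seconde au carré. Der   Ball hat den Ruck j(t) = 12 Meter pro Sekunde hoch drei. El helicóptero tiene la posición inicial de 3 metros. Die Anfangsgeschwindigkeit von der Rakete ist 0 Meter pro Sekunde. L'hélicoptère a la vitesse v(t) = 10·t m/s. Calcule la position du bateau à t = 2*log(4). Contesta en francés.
Nous avons la position x(t) = 10·exp(-t/2). En substituant t = 2*log(4): x(2*log(4)) = 5/2.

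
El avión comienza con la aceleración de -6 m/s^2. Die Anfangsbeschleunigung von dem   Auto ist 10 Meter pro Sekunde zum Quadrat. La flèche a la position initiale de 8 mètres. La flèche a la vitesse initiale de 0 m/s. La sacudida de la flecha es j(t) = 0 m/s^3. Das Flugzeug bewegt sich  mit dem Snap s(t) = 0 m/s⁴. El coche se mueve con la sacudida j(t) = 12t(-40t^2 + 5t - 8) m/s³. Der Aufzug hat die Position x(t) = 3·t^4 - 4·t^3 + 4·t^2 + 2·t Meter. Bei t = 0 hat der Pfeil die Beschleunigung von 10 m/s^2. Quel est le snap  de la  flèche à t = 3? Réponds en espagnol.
Partiendo de la sacudida j(t) = 0, tomamos 1 derivada. Derivando la sacudida, obtenemos el snap: s(t) = 0. Usando s(t) = 0 y sustituyendo t = 3, encontramos s = 0.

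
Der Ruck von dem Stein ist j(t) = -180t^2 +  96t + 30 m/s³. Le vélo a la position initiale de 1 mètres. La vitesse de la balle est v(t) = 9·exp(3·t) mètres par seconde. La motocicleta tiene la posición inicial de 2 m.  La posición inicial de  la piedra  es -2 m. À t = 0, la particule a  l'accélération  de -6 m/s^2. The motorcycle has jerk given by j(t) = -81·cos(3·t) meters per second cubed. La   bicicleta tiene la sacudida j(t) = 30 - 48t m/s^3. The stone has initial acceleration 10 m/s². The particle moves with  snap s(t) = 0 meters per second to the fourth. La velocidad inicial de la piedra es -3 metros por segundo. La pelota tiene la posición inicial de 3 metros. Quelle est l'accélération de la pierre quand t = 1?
En partant du jerk j(t) = -180·t^2 + 96·t + 30, nous prenons 1 intégrale. En prenant ∫j(t)dt et en appliquant a(0) = 10, nous trouvons a(t) = -60·t^3 + 48·t^2 + 30·t + 10. En utilisant a(t) = -60·t^3 + 48·t^2 + 30·t + 10 et en substituant t = 1, nous trouvons a = 28.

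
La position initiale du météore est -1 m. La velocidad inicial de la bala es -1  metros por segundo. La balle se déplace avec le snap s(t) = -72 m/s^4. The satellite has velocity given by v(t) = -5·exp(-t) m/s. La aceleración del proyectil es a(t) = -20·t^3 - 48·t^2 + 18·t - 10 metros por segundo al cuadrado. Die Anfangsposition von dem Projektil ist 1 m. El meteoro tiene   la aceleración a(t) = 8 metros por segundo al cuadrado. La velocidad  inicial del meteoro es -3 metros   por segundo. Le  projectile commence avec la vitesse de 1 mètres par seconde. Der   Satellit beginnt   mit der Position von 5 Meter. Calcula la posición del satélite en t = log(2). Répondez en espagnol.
Necesitamos integrar nuestra ecuación de la velocidad v(t) = -5·exp(-t) 1 vez. La antiderivada de la velocidad, con x(0) = 5, da la posición: x(t) = 5·exp(-t). Tenemos la posición x(t) = 5·exp(-t). Sustituyendo t = log(2): x(log(2)) = 5/2.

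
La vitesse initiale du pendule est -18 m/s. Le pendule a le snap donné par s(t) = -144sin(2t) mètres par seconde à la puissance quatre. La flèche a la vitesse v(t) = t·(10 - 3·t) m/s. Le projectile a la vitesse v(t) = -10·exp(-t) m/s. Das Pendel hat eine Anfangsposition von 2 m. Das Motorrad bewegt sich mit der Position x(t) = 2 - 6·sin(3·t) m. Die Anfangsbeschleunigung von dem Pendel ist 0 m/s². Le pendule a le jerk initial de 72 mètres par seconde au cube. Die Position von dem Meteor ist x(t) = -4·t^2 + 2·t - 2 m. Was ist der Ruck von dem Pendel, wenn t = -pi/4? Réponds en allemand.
Um dies zu lösen, müssen wir 1 Integral unserer Gleichung für den Snap s(t) = -144·sin(2·t) finden. Mit ∫s(t)dt und Anwendung von j(0) = 72, finden wir j(t) = 72·cos(2·t). Aus der Gleichung für den Ruck j(t) = 72·cos(2·t), setzen wir t = -pi/4 ein und erhalten j = 0.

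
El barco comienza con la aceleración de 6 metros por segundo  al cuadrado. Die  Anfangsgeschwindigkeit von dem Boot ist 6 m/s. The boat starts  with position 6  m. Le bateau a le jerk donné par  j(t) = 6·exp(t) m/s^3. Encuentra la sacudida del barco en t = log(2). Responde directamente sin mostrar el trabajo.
La respuesta es 12.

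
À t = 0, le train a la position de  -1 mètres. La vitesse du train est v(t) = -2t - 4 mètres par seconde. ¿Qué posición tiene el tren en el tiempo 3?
Partiendo de la velocidad v(t) = -2·t - 4, tomamos 1 antiderivada. Tomando ∫v(t)dt y aplicando x(0) = -1, encontramos x(t) = -t^2 - 4·t - 1. Tenemos la posición x(t) = -t^2 - 4·t - 1. Sustituyendo t = 3: x(3) = -22.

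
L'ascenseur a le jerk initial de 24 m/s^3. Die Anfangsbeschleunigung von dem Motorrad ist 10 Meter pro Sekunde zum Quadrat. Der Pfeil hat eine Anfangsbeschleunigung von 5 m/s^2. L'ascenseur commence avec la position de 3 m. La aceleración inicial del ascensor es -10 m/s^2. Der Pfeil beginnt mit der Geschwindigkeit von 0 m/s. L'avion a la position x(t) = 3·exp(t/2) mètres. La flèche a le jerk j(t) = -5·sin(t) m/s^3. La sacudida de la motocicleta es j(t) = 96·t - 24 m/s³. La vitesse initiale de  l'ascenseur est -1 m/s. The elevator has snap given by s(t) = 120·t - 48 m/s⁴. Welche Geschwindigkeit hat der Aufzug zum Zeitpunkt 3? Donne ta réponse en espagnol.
Partiendo del snap s(t) = 120·t - 48, tomamos 3 antiderivadas. Integrando el snap y usando la condición inicial j(0) = 24, obtenemos j(t) = 60·t^2 - 48·t + 24. La integral de la sacudida, con a(0) = -10, da la aceleración: a(t) = 20·t^3 - 24·t^2 + 24·t - 10. La antiderivada de la aceleración, con v(0) = -1, da la velocidad: v(t) = 5·t^4 - 8·t^3 + 12·t^2 - 10·t - 1. De la ecuación de la velocidad v(t) = 5·t^4 - 8·t^3 + 12·t^2 - 10·t - 1, sustituimos t = 3 para obtener v = 266.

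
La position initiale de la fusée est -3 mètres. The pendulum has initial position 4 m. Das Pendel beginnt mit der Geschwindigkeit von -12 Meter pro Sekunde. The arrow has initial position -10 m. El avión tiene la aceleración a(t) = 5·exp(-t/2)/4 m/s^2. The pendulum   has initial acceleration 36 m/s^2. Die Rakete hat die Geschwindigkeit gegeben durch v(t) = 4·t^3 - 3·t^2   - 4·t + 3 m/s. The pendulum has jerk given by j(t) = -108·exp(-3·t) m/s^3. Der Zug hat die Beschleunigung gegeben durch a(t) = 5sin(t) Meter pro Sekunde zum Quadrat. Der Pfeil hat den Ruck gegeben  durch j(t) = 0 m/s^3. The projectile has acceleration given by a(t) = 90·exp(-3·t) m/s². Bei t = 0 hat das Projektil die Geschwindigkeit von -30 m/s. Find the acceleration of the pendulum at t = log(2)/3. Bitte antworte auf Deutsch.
Ausgehend von dem Ruck j(t) = -108·exp(-3·t), nehmen wir 1 Stammfunktion. Durch Integration von dem Ruck und Verwendung der Anfangsbedingung a(0) = 36, erhalten wir a(t) = 36·exp(-3·t). Aus der Gleichung für die Beschleunigung a(t) = 36·exp(-3·t), setzen wir t = log(2)/3 ein und erhalten a = 18.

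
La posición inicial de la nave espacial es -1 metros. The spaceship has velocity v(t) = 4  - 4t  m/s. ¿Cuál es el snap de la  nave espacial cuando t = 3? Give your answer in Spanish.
Partiendo de la velocidad v(t) = 4 - 4·t, tomamos 3 derivadas. La derivada de la velocidad da la aceleración: a(t) = -4. Derivando la aceleración, obtenemos la sacudida: j(t) = 0. Tomando d/dt de j(t), encontramos s(t) = 0. De la ecuación del snap s(t) = 0, sustituimos t = 3 para obtener s = 0.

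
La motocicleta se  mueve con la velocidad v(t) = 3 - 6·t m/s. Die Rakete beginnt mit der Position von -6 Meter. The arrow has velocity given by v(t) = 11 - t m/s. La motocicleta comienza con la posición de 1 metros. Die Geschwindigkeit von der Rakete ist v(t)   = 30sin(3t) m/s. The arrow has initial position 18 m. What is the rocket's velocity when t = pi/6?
We have velocity v(t) = 30·sin(3·t). Substituting t = pi/6: v(pi/6) = 30.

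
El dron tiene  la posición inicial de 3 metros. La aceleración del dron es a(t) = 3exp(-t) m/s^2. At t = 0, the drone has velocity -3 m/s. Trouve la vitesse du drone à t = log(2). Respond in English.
Starting from acceleration a(t) = 3·exp(-t), we take 1 antiderivative. The integral of acceleration is velocity. Using v(0) = -3, we get v(t) = -3·exp(-t). From the given velocity equation v(t) = -3·exp(-t), we substitute t = log(2) to get v = -3/2.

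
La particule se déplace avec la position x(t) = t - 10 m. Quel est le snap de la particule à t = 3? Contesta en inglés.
Starting from position x(t) = t - 10, we take 4 derivatives. Differentiating position, we get velocity: v(t) = 1. The derivative of velocity gives acceleration: a(t) = 0. Differentiating acceleration, we get jerk: j(t) = 0. Differentiating jerk, we get snap: s(t) = 0. Using s(t) = 0 and substituting t = 3, we find s = 0.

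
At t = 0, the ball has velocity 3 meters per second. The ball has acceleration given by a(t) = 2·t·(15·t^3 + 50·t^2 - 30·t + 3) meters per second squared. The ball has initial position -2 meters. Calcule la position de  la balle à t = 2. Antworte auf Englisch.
Starting from acceleration a(t) = 2·t·(15·t^3 + 50·t^2 - 30·t + 3), we take 2 antiderivatives. Finding the antiderivative of a(t) and using v(0) = 3: v(t) = 6·t^5 + 25·t^4 - 20·t^3 + 3·t^2 + 3. The antiderivative of velocity, with x(0) = -2, gives position: x(t) = t^6 + 5·t^5 - 5·t^4 + t^3 + 3·t - 2. Using x(t) = t^6 + 5·t^5 - 5·t^4 + t^3 + 3·t - 2 and substituting t = 2, we find x = 156.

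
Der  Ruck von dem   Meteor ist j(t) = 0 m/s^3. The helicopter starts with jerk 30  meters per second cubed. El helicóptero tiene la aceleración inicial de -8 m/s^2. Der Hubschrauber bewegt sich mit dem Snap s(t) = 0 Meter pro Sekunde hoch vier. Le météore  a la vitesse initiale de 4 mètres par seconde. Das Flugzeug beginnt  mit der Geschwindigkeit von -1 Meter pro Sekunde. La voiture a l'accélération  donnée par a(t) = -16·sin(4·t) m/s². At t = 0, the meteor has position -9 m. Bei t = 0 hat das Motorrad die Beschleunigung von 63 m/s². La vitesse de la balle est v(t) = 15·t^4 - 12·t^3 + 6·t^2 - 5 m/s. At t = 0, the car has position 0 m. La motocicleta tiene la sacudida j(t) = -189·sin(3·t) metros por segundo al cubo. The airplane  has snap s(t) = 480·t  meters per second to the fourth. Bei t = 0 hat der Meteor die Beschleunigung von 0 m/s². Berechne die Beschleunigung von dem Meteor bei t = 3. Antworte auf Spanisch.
Para resolver esto, necesitamos tomar 1 antiderivada de nuestra ecuación de la sacudida j(t) = 0. La antiderivada de la sacudida, con a(0) = 0, da la aceleración: a(t) = 0. De la ecuación de la aceleración a(t) = 0, sustituimos t = 3 para obtener a = 0.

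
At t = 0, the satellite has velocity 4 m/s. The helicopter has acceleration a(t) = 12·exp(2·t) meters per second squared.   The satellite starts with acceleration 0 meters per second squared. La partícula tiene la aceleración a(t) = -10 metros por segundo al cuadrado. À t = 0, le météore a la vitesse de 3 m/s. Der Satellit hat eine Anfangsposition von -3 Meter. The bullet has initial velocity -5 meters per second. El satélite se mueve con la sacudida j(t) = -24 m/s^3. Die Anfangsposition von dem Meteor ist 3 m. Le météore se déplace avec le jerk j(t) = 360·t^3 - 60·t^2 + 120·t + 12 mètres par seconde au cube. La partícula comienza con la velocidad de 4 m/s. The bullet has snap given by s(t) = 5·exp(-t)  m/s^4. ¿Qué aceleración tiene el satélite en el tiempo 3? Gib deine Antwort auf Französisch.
Nous devons intégrer notre équation du jerk j(t) = -24 1 fois. L'intégrale du jerk, avec a(0) = 0, donne l'accélération: a(t) = -24·t. De l'équation de l'accélération a(t) = -24·t, nous substituons t = 3 pour obtenir a = -72.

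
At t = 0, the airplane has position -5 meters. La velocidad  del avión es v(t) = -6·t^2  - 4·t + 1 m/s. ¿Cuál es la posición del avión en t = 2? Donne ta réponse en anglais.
We must find the integral of our velocity equation v(t) = -6·t^2 - 4·t + 1 1 time. Integrating velocity and using the initial condition x(0) = -5, we get x(t) = -2·t^3 - 2·t^2 + t - 5. From the given position equation x(t) = -2·t^3 - 2·t^2 + t - 5, we substitute t = 2 to get x = -27.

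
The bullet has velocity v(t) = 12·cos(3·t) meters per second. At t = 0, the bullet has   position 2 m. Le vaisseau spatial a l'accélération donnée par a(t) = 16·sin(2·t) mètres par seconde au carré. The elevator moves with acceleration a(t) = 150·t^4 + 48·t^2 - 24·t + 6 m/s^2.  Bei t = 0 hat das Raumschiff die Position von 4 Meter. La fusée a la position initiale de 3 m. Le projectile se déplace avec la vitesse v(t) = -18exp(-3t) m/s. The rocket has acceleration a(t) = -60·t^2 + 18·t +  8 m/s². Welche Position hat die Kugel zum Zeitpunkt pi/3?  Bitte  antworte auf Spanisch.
Necesitamos integrar nuestra ecuación de la velocidad v(t) = 12·cos(3·t) 1 vez. La integral de la velocidad es la posición. Usando x(0) = 2, obtenemos x(t) = 4·sin(3·t) + 2. Tenemos la posición x(t) = 4·sin(3·t) + 2. Sustituyendo t = pi/3: x(pi/3) = 2.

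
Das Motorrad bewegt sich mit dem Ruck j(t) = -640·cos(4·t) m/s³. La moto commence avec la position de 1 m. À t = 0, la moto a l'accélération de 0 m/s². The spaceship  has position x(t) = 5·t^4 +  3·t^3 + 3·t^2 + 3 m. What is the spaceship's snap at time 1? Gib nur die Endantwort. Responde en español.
El snap en t = 1 es s = 120.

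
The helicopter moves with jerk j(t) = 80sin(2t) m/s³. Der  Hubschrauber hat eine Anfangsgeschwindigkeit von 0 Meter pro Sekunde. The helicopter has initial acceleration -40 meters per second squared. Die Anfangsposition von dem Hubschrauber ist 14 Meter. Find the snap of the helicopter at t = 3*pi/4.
We must differentiate our jerk equation j(t) = 80·sin(2·t) 1 time. The derivative of jerk gives snap: s(t) = 160·cos(2·t). From the given snap equation s(t) = 160·cos(2·t), we substitute t = 3*pi/4 to get s = 0.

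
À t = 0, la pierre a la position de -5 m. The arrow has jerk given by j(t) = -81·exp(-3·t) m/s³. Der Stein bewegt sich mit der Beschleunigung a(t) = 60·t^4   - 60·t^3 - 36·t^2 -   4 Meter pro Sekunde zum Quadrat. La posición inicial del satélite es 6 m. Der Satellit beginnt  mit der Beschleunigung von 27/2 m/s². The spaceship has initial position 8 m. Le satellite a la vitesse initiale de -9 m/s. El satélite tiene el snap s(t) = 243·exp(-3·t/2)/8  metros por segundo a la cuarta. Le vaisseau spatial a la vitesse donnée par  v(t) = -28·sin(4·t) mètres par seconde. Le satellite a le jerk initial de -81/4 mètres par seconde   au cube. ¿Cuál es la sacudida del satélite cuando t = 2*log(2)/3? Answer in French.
Pour résoudre ceci, nous devons prendre 1 primitive de notre équation du snap s(t) = 243·exp(-3·t/2)/8. En prenant ∫s(t)dt et en appliquant j(0) = -81/4, nous trouvons j(t) = -81·exp(-3·t/2)/4. En utilisant j(t) = -81·exp(-3·t/2)/4 et en substituant t = 2*log(2)/3, nous trouvons j = -81/8.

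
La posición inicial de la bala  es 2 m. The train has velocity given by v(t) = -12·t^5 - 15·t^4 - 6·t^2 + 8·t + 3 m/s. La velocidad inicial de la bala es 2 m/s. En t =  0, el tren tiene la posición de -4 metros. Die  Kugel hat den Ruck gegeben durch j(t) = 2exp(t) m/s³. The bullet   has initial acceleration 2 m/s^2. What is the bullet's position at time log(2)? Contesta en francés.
Nous devons intégrer notre équation du jerk j(t) = 2·exp(t) 3 fois. La primitive du jerk est l'accélération. En utilisant a(0) = 2, nous obtenons a(t) = 2·exp(t). En intégrant l'accélération et en utilisant la condition initiale v(0) = 2, nous obtenons v(t) = 2·exp(t). La primitive de la vitesse est la position. En utilisant x(0) = 2, nous obtenons x(t) = 2·exp(t). Nous avons la position x(t) = 2·exp(t). En substituant t = log(2): x(log(2)) = 4.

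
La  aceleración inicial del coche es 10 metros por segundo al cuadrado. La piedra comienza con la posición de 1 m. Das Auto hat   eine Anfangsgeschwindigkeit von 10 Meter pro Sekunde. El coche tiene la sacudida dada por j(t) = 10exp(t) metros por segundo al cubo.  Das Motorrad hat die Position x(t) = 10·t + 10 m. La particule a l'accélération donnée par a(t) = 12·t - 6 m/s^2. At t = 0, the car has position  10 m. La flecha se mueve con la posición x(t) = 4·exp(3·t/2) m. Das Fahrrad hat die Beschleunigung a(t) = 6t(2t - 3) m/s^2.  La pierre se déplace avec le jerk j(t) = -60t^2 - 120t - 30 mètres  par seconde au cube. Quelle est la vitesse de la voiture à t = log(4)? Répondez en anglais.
To solve this, we need to take 2 integrals of our jerk equation j(t) = 10·exp(t). Finding the integral of j(t) and using a(0) = 10: a(t) = 10·exp(t). Taking ∫a(t)dt and applying v(0) = 10, we find v(t) = 10·exp(t). Using v(t) = 10·exp(t) and substituting t = log(4), we find v = 40.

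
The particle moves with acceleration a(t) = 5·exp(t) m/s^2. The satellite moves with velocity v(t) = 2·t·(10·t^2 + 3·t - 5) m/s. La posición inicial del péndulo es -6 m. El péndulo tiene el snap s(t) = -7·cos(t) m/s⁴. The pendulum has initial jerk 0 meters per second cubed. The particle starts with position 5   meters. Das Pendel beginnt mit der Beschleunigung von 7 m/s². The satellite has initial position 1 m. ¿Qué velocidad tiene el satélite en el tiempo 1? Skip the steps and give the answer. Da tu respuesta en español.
La respuesta es 16.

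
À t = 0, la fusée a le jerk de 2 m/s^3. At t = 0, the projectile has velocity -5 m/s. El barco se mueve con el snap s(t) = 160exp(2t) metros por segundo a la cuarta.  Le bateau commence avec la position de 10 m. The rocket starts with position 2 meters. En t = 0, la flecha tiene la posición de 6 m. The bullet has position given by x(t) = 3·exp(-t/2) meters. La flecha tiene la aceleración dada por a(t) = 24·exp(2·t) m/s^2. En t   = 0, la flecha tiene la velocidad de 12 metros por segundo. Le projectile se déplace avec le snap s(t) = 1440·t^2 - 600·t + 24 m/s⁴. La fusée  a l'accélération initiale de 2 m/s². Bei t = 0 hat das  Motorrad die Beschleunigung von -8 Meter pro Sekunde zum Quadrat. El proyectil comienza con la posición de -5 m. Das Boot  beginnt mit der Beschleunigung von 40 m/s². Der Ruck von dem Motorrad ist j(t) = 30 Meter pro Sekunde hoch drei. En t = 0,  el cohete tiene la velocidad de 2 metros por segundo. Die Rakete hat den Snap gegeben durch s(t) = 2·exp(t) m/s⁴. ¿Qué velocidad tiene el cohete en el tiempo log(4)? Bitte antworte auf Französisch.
Nous devons intégrer notre équation du snap s(t) = 2·exp(t) 3 fois. En prenant ∫s(t)dt et en appliquant j(0) = 2, nous trouvons j(t) = 2·exp(t). En intégrant le jerk et en utilisant la condition initiale a(0) = 2, nous obtenons a(t) = 2·exp(t). La primitive de l'accélération est la vitesse. En utilisant v(0) = 2, nous obtenons v(t) = 2·exp(t). De l'équation de la vitesse v(t) = 2·exp(t), nous substituons t = log(4) pour obtenir v = 8.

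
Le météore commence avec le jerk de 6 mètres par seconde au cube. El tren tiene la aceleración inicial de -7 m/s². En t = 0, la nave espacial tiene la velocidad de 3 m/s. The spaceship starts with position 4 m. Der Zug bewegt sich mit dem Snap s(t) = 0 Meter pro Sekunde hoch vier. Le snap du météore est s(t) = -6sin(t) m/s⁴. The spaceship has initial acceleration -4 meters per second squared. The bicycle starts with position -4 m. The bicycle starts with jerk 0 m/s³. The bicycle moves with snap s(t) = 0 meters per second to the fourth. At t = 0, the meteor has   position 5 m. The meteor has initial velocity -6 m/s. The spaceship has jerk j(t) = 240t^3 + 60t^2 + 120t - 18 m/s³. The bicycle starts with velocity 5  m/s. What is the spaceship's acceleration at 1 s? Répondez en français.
Nous devons intégrer notre équation du jerk j(t) = 240·t^3 + 60·t^2 + 120·t - 18 1 fois. En prenant ∫j(t)dt et en appliquant a(0) = -4, nous trouvons a(t) = 60·t^4 + 20·t^3 + 60·t^2 - 18·t - 4. De l'équation de l'accélération a(t) = 60·t^4 + 20·t^3 + 60·t^2 - 18·t - 4, nous substituons t = 1 pour obtenir a = 118.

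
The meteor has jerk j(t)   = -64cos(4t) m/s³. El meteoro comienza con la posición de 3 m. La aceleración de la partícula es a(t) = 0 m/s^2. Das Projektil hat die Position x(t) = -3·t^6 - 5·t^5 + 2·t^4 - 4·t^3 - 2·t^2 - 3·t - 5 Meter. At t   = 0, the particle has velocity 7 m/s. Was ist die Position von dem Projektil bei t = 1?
Aus der Gleichung für die Position x(t) = -3·t^6 - 5·t^5 + 2·t^4 - 4·t^3 - 2·t^2 - 3·t - 5, setzen wir t = 1 ein und erhalten x = -20.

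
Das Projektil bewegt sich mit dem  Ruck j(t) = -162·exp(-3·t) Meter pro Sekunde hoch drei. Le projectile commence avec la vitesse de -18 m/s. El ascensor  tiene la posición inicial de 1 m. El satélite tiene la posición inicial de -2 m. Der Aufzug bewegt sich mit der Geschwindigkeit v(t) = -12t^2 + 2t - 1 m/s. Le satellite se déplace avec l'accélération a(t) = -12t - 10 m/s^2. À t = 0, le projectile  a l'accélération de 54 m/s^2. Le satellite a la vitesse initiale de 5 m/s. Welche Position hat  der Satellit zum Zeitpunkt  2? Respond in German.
Um dies zu lösen, müssen wir 2 Stammfunktionen unserer Gleichung für die Beschleunigung a(t) = -12·t - 10 finden. Mit ∫a(t)dt und Anwendung von v(0) = 5, finden wir v(t) = -6·t^2 - 10·t + 5. Die Stammfunktion von der Geschwindigkeit, mit x(0) = -2, ergibt die Position: x(t) = -2·t^3 - 5·t^2 + 5·t - 2. Aus der Gleichung für die Position x(t) = -2·t^3 - 5·t^2 + 5·t - 2, setzen wir t = 2 ein und erhalten x = -28.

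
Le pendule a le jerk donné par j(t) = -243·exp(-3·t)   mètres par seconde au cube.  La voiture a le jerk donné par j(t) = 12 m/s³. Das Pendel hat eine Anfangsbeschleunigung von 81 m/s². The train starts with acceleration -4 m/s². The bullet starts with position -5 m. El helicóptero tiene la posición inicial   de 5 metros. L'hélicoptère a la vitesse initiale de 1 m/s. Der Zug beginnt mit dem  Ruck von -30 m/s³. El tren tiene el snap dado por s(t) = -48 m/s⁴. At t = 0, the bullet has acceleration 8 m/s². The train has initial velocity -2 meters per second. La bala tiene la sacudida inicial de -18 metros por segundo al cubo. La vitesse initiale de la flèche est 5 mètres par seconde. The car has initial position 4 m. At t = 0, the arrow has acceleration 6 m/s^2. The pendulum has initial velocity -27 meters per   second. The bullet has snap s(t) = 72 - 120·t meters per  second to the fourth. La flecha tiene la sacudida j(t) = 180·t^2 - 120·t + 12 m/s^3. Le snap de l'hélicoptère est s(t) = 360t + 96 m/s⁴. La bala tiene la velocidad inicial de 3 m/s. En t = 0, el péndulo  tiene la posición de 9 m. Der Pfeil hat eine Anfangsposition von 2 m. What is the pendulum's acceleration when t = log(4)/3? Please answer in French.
Nous devons intégrer notre équation du jerk j(t) = -243·exp(-3·t) 1 fois. La primitive du jerk est l'accélération. En utilisant a(0) = 81, nous obtenons a(t) = 81·exp(-3·t). De l'équation de l'accélération a(t) = 81·exp(-3·t), nous substituons t = log(4)/3 pour obtenir a = 81/4.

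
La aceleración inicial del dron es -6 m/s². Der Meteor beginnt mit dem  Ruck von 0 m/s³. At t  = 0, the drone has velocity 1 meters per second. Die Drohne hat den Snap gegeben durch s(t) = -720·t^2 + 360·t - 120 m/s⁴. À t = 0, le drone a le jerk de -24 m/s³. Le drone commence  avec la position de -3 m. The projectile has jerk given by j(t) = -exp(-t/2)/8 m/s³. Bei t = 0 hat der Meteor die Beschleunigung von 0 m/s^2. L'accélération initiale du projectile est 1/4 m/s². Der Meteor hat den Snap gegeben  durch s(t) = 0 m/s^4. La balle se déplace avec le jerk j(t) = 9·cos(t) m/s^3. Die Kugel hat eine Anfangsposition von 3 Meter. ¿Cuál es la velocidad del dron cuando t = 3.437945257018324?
Necesitamos integrar nuestra ecuación del snap s(t) = -720·t^2 + 360·t - 120 3 veces. La integral del snap es la sacudida. Usando j(0) = -24, obtenemos j(t) = -240·t^3 + 180·t^2 - 120·t - 24. La antiderivada de la sacudida es la aceleración. Usando a(0) = -6, obtenemos a(t) = -60·t^4 + 60·t^3 - 60·t^2 - 24·t - 6. Tomando ∫a(t)dt y aplicando v(0) = 1, encontramos v(t) = -12·t^5 + 15·t^4 - 20·t^3 - 12·t^2 - 6·t + 1. Usando v(t) = -12·t^5 + 15·t^4 - 20·t^3 - 12·t^2 - 6·t + 1 y sustituyendo t = 3.437945257018324, encontramos v = -4642.02148191890.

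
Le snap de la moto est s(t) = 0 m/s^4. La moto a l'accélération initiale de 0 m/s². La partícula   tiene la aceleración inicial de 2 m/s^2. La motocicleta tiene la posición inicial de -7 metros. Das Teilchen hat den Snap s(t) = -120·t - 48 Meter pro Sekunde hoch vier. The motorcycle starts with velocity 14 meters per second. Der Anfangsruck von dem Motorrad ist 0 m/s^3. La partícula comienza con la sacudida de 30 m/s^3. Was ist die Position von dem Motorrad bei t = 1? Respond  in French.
En partant du snap s(t) = 0, nous prenons 4 intégrales. La primitive du snap, avec j(0) = 0, donne le jerk: j(t) = 0. L'intégrale du jerk est l'accélération. En utilisant a(0) = 0, nous obtenons a(t) = 0. En prenant ∫a(t)dt et en appliquant v(0) = 14, nous trouvons v(t) = 14. En prenant ∫v(t)dt et en appliquant x(0) = -7, nous trouvons x(t) = 14·t - 7. Nous avons la position x(t) = 14·t - 7. En substituant t = 1: x(1) = 7.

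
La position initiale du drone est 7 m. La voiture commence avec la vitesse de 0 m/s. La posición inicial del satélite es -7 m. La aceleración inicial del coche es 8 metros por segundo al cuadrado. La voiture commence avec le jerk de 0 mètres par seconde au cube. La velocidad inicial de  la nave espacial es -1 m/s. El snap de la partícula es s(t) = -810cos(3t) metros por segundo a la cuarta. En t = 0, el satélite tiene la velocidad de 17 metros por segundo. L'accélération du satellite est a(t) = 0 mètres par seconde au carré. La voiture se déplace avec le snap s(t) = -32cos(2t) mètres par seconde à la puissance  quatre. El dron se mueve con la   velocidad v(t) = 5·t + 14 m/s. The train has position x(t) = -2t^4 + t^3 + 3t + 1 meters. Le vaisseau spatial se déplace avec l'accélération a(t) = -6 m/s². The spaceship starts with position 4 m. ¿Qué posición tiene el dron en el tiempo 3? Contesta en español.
Partiendo de la velocidad v(t) = 5·t + 14, tomamos 1 antiderivada. La antiderivada de la velocidad es la posición. Usando x(0) = 7, obtenemos x(t) = 5·t^2/2 + 14·t + 7. Usando x(t) = 5·t^2/2 + 14·t + 7 y sustituyendo t = 3, encontramos x = 143/2.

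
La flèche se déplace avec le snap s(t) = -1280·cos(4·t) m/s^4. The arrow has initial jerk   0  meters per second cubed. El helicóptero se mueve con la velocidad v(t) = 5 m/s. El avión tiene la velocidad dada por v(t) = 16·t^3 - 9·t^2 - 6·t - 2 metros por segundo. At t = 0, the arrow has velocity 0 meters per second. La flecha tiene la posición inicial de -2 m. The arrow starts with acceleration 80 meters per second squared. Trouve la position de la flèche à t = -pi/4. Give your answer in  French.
En partant du snap s(t) = -1280·cos(4·t), nous prenons 4 primitives. La primitive du snap est le jerk. En utilisant j(0) = 0, nous obtenons j(t) = -320·sin(4·t). En prenant ∫j(t)dt et en appliquant a(0) = 80, nous trouvons a(t) = 80·cos(4·t). En intégrant l'accélération et en utilisant la condition initiale v(0) = 0, nous obtenons v(t) = 20·sin(4·t). La primitive de la vitesse est la position. En utilisant x(0) = -2, nous obtenons x(t) = 3 - 5·cos(4·t). De l'équation de la position x(t) = 3 - 5·cos(4·t), nous substituons t = -pi/4 pour obtenir x = 8.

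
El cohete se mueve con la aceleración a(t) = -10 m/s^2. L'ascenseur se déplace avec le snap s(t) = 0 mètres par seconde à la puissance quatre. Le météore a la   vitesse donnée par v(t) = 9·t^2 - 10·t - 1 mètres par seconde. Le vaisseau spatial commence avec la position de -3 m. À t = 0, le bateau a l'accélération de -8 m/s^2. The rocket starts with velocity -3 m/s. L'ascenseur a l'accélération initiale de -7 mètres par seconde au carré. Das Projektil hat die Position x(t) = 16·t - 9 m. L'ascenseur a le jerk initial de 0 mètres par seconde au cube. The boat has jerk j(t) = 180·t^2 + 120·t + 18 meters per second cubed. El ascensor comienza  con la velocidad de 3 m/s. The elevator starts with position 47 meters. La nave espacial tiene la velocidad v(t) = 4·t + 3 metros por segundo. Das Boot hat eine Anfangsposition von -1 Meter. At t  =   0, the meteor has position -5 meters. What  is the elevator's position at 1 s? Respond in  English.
To solve this, we need to take 4 integrals of our snap equation s(t) = 0. Taking ∫s(t)dt and applying j(0) = 0, we find j(t) = 0. Finding the antiderivative of j(t) and using a(0) = -7: a(t) = -7. Finding the integral of a(t) and using v(0) = 3: v(t) = 3 - 7·t. The integral of velocity, with x(0) = 47, gives position: x(t) = -7·t^2/2 + 3·t + 47. Using x(t) = -7·t^2/2 + 3·t + 47 and substituting t = 1, we find x = 93/2.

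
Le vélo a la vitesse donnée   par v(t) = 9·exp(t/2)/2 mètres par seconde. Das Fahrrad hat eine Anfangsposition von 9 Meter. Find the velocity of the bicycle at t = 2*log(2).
From the given velocity equation v(t) = 9·exp(t/2)/2, we substitute t = 2*log(2) to get v = 9.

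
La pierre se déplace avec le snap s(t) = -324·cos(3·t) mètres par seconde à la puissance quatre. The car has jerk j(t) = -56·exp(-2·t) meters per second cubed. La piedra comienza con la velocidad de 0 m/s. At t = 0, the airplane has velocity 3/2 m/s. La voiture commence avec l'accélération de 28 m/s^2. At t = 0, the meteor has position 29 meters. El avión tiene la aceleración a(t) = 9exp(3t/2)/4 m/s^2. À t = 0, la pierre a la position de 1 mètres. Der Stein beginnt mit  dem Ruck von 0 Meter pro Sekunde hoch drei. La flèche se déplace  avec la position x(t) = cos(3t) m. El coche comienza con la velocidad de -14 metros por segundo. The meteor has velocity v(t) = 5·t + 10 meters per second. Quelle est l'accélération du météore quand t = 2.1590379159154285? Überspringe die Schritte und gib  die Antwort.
La réponse est 5.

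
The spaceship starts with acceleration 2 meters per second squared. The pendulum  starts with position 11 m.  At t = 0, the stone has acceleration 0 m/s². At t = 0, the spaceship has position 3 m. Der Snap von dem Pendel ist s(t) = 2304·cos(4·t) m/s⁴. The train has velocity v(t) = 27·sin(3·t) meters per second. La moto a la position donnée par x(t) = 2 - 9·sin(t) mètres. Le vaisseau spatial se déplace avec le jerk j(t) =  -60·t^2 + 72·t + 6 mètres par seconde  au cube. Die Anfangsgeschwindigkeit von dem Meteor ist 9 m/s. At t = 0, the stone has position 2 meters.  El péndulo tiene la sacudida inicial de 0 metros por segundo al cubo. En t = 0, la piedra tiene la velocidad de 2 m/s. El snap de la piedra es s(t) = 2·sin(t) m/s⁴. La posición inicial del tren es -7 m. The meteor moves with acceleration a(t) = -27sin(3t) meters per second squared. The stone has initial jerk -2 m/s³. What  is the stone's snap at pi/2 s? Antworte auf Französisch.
Nous avons le snap s(t) = 2·sin(t). En substituant t = pi/2: s(pi/2) = 2.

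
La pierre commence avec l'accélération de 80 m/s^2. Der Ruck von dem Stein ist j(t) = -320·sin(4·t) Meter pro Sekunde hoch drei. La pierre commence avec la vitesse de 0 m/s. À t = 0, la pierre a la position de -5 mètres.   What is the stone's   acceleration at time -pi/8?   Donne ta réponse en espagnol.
Partiendo de la sacudida j(t) = -320·sin(4·t), tomamos 1 integral. La antiderivada de la sacudida, con a(0) = 80, da la aceleración: a(t) = 80·cos(4·t). De la ecuación de la aceleración a(t) = 80·cos(4·t), sustituimos t = -pi/8 para obtener a = 0.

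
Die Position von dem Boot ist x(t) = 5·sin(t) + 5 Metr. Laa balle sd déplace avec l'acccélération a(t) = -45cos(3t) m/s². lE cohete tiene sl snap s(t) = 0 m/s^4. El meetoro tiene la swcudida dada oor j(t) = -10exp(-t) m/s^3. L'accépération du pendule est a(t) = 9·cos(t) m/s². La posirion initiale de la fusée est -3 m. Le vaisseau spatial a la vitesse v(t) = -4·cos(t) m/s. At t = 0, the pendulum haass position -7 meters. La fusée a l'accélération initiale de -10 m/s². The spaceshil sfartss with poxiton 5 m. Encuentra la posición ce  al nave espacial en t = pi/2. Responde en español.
Para resolver esto, necesitamos tomar 1 antiderivada de nuestra ecuación de la velocidad v(t) = -4·cos(t). La antiderivada de la velocidad, con x(0) = 5, da la posición: x(t) = 5 - 4·sin(t). Usando x(t) = 5 - 4·sin(t) y sustituyendo t = pi/2, encontramos x = 1.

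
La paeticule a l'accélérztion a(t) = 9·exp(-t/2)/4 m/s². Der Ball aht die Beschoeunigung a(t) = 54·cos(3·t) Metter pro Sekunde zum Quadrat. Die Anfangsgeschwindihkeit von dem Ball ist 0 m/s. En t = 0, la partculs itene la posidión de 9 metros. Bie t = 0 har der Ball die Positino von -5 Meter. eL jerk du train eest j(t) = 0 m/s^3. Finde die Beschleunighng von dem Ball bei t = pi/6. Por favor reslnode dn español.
Tenemos la aceleración a(t) = 54·cos(3·t). Sustituyendo t = pi/6: a(pi/6) = 0.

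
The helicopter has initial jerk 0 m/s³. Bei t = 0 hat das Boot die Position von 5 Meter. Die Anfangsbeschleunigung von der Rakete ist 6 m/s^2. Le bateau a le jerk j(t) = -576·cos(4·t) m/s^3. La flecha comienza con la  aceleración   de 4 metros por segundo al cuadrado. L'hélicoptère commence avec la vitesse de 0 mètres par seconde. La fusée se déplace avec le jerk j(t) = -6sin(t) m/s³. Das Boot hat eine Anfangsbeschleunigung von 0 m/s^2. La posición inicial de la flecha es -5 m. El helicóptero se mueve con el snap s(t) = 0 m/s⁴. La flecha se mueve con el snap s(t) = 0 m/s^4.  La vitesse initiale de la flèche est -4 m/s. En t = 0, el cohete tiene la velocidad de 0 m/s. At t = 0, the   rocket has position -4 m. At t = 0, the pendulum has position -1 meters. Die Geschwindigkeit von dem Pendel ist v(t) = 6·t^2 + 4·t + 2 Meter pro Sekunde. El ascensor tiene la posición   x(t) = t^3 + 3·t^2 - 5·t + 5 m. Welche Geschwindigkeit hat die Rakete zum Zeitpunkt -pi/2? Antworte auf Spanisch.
Para resolver esto, necesitamos tomar 2 antiderivadas de nuestra ecuación de la sacudida j(t) = -6·sin(t). La antiderivada de la sacudida es la aceleración. Usando a(0) = 6, obtenemos a(t) = 6·cos(t). La integral de la aceleración, con v(0) = 0, da la velocidad: v(t) = 6·sin(t). De la ecuación de la velocidad v(t) = 6·sin(t), sustituimos t = -pi/2 para obtener v = -6.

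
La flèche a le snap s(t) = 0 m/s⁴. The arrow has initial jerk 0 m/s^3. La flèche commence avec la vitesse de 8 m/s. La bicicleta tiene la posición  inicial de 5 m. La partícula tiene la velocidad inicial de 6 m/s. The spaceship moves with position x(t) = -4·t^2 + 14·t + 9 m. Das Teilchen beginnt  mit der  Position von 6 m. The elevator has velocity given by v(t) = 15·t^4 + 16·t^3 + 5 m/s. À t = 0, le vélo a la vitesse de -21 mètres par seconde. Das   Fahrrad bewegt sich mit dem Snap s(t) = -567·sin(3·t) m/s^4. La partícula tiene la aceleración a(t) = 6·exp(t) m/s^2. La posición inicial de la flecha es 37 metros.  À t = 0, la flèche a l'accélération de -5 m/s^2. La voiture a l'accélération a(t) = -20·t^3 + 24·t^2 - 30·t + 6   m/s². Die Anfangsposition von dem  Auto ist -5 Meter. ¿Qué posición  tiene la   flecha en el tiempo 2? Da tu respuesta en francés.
Pour résoudre ceci, nous devons prendre 4 intégrales de notre équation du snap s(t) = 0. L'intégrale du snap est le jerk. En utilisant j(0) = 0, nous obtenons j(t) = 0. L'intégrale du jerk, avec a(0) = -5, donne l'accélération: a(t) = -5. En prenant ∫a(t)dt et en appliquant v(0) = 8, nous trouvons v(t) = 8 - 5·t. L'intégrale de la vitesse est la position. En utilisant x(0) = 37, nous obtenons x(t) = -5·t^2/2 + 8·t + 37. Nous avons la position x(t) = -5·t^2/2 + 8·t + 37. En substituant t = 2: x(2) = 43.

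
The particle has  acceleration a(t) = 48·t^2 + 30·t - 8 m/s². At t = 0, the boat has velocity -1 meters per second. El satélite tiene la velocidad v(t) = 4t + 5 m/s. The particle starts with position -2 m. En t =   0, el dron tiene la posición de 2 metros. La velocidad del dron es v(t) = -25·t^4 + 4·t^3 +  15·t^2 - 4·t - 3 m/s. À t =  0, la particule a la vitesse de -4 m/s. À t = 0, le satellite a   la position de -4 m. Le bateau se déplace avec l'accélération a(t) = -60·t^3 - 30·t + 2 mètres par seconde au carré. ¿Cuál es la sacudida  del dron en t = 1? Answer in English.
Starting from velocity v(t) = -25·t^4 + 4·t^3 + 15·t^2 - 4·t - 3, we take 2 derivatives. The derivative of velocity gives acceleration: a(t) = -100·t^3 + 12·t^2 + 30·t - 4. Differentiating acceleration, we get jerk: j(t) = -300·t^2 + 24·t + 30. We have jerk j(t) = -300·t^2 + 24·t + 30. Substituting t = 1: j(1) = -246.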